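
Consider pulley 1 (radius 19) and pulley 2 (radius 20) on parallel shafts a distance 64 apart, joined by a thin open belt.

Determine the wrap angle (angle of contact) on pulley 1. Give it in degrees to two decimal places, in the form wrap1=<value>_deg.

open belt: β = asin((r2−r1)/C) = asin(1/64) = 0.8953°
wrap1 = π − 2β = 178.2094°
wrap2 = π + 2β = 181.7906°

wrap1=178.21_deg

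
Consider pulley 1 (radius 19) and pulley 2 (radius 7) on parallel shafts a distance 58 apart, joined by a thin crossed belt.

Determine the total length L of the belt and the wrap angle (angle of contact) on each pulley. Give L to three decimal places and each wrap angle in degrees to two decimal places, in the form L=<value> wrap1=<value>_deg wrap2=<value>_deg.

L=209.545 wrap1=233.27_deg wrap2=233.27_deg

crossed belt: β = asin((r1+r2)/C) = asin(26/58) = 26.6331°
wrap1 = wrap2 = π + 2β = 233.2662°
tangent length = C·cosβ = 51.8459
L = (r1+r2)·wrap + 2·C·cosβ = 26·4.0713 + 2·51.8459 = 209.5447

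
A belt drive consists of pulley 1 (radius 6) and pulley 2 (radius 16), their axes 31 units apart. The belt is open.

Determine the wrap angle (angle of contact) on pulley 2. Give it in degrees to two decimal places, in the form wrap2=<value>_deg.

wrap2=217.64_deg

open belt: β = asin((r2−r1)/C) = asin(10/31) = 18.8191°
wrap1 = π − 2β = 142.3619°
wrap2 = π + 2β = 217.6381°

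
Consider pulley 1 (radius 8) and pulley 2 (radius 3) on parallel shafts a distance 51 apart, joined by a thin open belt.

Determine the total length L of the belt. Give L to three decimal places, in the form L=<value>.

open belt: β = asin((r2−r1)/C) = asin(-5/51) = -5.6263°
wrap1 = π − 2β = 191.2525°
wrap2 = π + 2β = 168.7475°
tangent length = C·cosβ = 50.7543
L = r1·wrap1 + r2·wrap2 + 2·C·cosβ = 8·3.3380 + 3·2.9452 + 2·50.7543 = 137.0481

L=137.048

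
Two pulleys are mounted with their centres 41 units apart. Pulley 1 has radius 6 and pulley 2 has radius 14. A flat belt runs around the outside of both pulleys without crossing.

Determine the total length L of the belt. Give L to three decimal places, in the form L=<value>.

open belt: β = asin((r2−r1)/C) = asin(8/41) = 11.2518°
wrap1 = π − 2β = 157.4963°
wrap2 = π + 2β = 202.5037°
tangent length = C·cosβ = 40.2119
L = r1·wrap1 + r2·wrap2 + 2·C·cosβ = 6·2.7488 + 14·3.5344 + 2·40.2119 = 146.3978

L=146.398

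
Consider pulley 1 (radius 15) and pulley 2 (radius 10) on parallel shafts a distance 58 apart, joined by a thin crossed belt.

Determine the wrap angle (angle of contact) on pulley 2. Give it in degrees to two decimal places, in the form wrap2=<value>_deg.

crossed belt: β = asin((r1+r2)/C) = asin(25/58) = 25.5332°
wrap1 = wrap2 = π + 2β = 231.0665°

wrap2=231.07_deg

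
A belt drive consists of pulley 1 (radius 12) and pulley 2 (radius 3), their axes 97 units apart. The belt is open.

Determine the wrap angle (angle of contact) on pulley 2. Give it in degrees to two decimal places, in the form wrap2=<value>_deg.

wrap2=169.35_deg

open belt: β = asin((r2−r1)/C) = asin(-9/97) = -5.3238°
wrap1 = π − 2β = 190.6475°
wrap2 = π + 2β = 169.3525°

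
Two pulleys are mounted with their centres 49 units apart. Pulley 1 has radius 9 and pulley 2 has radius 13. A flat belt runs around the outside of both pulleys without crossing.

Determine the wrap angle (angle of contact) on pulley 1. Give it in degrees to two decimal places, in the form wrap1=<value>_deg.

open belt: β = asin((r2−r1)/C) = asin(4/49) = 4.6824°
wrap1 = π − 2β = 170.6352°
wrap2 = π + 2β = 189.3648°

wrap1=170.64_deg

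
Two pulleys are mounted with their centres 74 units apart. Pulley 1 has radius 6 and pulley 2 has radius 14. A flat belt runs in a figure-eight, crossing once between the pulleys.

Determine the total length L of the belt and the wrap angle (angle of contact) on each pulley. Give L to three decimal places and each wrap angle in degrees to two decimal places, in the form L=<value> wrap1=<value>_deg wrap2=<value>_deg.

crossed belt: β = asin((r1+r2)/C) = asin(20/74) = 15.6804°
wrap1 = wrap2 = π + 2β = 211.3607°
tangent length = C·cosβ = 71.2461
L = (r1+r2)·wrap + 2·C·cosβ = 20·3.6889 + 2·71.2461 = 216.2709

L=216.271 wrap1=211.36_deg wrap2=211.36_deg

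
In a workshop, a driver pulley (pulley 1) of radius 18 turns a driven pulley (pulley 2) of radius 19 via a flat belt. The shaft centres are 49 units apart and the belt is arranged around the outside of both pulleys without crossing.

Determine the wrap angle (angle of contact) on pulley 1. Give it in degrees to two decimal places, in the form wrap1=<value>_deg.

open belt: β = asin((r2−r1)/C) = asin(1/49) = 1.1694°
wrap1 = π − 2β = 177.6612°
wrap2 = π + 2β = 182.3388°

wrap1=177.66_deg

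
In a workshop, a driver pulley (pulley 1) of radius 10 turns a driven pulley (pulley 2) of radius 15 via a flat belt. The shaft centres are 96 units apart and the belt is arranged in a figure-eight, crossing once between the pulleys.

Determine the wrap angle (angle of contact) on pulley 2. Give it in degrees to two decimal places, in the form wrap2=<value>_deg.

crossed belt: β = asin((r1+r2)/C) = asin(25/96) = 15.0948°
wrap1 = wrap2 = π + 2β = 210.1896°

wrap2=210.19_deg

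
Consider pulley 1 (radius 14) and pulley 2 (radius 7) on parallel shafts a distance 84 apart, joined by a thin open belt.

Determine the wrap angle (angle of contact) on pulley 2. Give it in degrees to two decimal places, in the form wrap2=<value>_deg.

wrap2=170.44_deg

open belt: β = asin((r2−r1)/C) = asin(-7/84) = -4.7802°
wrap1 = π − 2β = 189.5604°
wrap2 = π + 2β = 170.4396°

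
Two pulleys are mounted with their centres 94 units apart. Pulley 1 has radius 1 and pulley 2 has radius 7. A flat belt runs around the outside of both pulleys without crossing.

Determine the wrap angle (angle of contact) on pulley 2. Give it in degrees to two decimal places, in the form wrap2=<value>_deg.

open belt: β = asin((r2−r1)/C) = asin(6/94) = 3.6597°
wrap1 = π − 2β = 172.6807°
wrap2 = π + 2β = 187.3193°

wrap2=187.32_deg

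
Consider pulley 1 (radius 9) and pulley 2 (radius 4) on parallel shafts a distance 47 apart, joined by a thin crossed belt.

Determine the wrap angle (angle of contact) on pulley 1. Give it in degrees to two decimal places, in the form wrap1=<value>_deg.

crossed belt: β = asin((r1+r2)/C) = asin(13/47) = 16.0571°
wrap1 = wrap2 = π + 2β = 212.1143°

wrap1=212.11_deg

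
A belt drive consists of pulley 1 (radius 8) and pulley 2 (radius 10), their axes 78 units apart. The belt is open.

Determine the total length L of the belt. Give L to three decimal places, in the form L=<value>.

open belt: β = asin((r2−r1)/C) = asin(2/78) = 1.4693°
wrap1 = π − 2β = 177.0614°
wrap2 = π + 2β = 182.9386°
tangent length = C·cosβ = 77.9744
L = r1·wrap1 + r2·wrap2 + 2·C·cosβ = 8·3.0903 + 10·3.1929 + 2·77.9744 = 212.6000

L=212.600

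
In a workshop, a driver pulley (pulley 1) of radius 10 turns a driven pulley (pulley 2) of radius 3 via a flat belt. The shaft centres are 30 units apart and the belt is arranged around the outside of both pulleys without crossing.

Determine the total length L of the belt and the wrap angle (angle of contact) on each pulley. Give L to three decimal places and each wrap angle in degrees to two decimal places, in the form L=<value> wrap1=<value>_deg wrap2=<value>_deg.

open belt: β = asin((r2−r1)/C) = asin(-7/30) = -13.4934°
wrap1 = π − 2β = 206.9868°
wrap2 = π + 2β = 153.0132°
tangent length = C·cosβ = 29.1719
L = r1·wrap1 + r2·wrap2 + 2·C·cosβ = 10·3.6126 + 3·2.6706 + 2·29.1719 = 102.4816

L=102.482 wrap1=206.99_deg wrap2=153.01_deg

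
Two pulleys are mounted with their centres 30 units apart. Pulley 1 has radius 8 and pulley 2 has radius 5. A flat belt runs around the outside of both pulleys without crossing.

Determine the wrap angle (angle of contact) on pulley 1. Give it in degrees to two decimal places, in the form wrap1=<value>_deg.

open belt: β = asin((r2−r1)/C) = asin(-3/30) = -5.7392°
wrap1 = π − 2β = 191.4783°
wrap2 = π + 2β = 168.5217°

wrap1=191.48_deg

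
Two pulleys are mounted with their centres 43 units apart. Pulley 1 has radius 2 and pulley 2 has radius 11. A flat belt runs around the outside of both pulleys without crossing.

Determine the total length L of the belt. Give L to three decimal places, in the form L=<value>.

L=128.731

open belt: β = asin((r2−r1)/C) = asin(9/43) = 12.0815°
wrap1 = π − 2β = 155.8371°
wrap2 = π + 2β = 204.1629°
tangent length = C·cosβ = 42.0476
L = r1·wrap1 + r2·wrap2 + 2·C·cosβ = 2·2.7199 + 11·3.5633 + 2·42.0476 = 128.7314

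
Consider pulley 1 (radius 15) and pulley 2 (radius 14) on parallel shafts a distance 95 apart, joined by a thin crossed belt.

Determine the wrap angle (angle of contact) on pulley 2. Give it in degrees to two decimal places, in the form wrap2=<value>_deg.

wrap2=215.55_deg

crossed belt: β = asin((r1+r2)/C) = asin(29/95) = 17.7740°
wrap1 = wrap2 = π + 2β = 215.5480°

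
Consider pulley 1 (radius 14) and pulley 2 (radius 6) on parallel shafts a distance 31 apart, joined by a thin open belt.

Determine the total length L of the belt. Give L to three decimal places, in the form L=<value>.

open belt: β = asin((r2−r1)/C) = asin(-8/31) = -14.9552°
wrap1 = π − 2β = 209.9105°
wrap2 = π + 2β = 150.0895°
tangent length = C·cosβ = 29.9500
L = r1·wrap1 + r2·wrap2 + 2·C·cosβ = 14·3.6636 + 6·2.6196 + 2·29.9500 = 126.9081

L=126.908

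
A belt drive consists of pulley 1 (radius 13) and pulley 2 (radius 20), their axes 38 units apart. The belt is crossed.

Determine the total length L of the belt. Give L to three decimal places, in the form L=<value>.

L=210.788

crossed belt: β = asin((r1+r2)/C) = asin(33/38) = 60.2757°
wrap1 = wrap2 = π + 2β = 300.5513°
tangent length = C·cosβ = 18.8414
L = (r1+r2)·wrap + 2·C·cosβ = 33·5.2456 + 2·18.8414 = 210.7880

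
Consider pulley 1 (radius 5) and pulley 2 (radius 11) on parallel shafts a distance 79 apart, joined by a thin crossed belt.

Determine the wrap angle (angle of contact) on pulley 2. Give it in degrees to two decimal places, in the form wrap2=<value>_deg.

wrap2=203.37_deg

crossed belt: β = asin((r1+r2)/C) = asin(16/79) = 11.6850°
wrap1 = wrap2 = π + 2β = 203.3701°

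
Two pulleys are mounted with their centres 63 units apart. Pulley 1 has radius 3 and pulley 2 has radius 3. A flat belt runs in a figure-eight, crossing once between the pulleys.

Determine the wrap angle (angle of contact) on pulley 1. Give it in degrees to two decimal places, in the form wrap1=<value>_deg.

crossed belt: β = asin((r1+r2)/C) = asin(6/63) = 5.4650°
wrap1 = wrap2 = π + 2β = 190.9300°

wrap1=190.93_deg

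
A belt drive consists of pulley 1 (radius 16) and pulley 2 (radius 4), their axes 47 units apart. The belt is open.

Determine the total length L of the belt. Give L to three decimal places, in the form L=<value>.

open belt: β = asin((r2−r1)/C) = asin(-12/47) = -14.7925°
wrap1 = π − 2β = 209.5850°
wrap2 = π + 2β = 150.4150°
tangent length = C·cosβ = 45.4423
L = r1·wrap1 + r2·wrap2 + 2·C·cosβ = 16·3.6579 + 4·2.6252 + 2·45.4423 = 159.9127

L=159.913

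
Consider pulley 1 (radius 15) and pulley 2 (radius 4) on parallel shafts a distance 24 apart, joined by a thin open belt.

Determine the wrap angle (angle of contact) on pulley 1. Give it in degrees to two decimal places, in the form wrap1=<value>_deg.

open belt: β = asin((r2−r1)/C) = asin(-11/24) = -27.2796°
wrap1 = π − 2β = 234.5592°
wrap2 = π + 2β = 125.4408°

wrap1=234.56_deg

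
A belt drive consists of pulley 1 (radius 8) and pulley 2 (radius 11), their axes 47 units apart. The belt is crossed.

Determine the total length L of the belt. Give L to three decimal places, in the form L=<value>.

L=161.481

crossed belt: β = asin((r1+r2)/C) = asin(19/47) = 23.8445°
wrap1 = wrap2 = π + 2β = 227.6889°
tangent length = C·cosβ = 42.9884
L = (r1+r2)·wrap + 2·C·cosβ = 19·3.9739 + 2·42.9884 = 161.4813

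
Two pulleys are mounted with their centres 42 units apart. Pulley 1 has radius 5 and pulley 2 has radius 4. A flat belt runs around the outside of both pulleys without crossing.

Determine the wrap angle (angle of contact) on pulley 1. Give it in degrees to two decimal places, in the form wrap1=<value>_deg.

wrap1=182.73_deg

open belt: β = asin((r2−r1)/C) = asin(-1/42) = -1.3643°
wrap1 = π − 2β = 182.7286°
wrap2 = π + 2β = 177.2714°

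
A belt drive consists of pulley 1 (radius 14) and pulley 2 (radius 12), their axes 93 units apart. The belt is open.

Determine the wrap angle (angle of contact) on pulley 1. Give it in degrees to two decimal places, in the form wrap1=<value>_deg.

open belt: β = asin((r2−r1)/C) = asin(-2/93) = -1.2323°
wrap1 = π − 2β = 182.4645°
wrap2 = π + 2β = 177.5355°

wrap1=182.46_deg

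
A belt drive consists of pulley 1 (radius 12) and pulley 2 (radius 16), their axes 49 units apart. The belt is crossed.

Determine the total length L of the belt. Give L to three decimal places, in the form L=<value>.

L=202.450

crossed belt: β = asin((r1+r2)/C) = asin(28/49) = 34.8499°
wrap1 = wrap2 = π + 2β = 249.6998°
tangent length = C·cosβ = 40.2119
L = (r1+r2)·wrap + 2·C·cosβ = 28·4.3581 + 2·40.2119 = 202.4502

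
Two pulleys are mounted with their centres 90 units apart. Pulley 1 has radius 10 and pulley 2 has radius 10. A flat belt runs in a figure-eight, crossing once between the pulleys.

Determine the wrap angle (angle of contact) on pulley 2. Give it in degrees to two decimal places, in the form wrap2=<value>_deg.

wrap2=205.68_deg

crossed belt: β = asin((r1+r2)/C) = asin(20/90) = 12.8396°
wrap1 = wrap2 = π + 2β = 205.6792°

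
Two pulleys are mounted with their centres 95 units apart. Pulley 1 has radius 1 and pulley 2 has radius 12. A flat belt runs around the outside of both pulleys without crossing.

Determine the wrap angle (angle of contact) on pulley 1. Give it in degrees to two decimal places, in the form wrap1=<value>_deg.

open belt: β = asin((r2−r1)/C) = asin(11/95) = 6.6492°
wrap1 = π − 2β = 166.7017°
wrap2 = π + 2β = 193.2983°

wrap1=166.70_deg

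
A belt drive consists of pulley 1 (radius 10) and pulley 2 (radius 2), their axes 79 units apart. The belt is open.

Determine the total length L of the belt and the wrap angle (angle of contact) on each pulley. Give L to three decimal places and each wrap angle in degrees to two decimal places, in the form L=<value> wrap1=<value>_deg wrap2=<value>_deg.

L=196.510 wrap1=191.62_deg wrap2=168.38_deg

open belt: β = asin((r2−r1)/C) = asin(-8/79) = -5.8121°
wrap1 = π − 2β = 191.6241°
wrap2 = π + 2β = 168.3759°
tangent length = C·cosβ = 78.5939
L = r1·wrap1 + r2·wrap2 + 2·C·cosβ = 10·3.3445 + 2·2.9387 + 2·78.5939 = 196.5099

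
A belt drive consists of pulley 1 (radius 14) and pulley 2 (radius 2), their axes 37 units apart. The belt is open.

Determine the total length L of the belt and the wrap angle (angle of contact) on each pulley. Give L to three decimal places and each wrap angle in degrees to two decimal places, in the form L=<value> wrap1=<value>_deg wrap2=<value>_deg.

open belt: β = asin((r2−r1)/C) = asin(-12/37) = -18.9246°
wrap1 = π − 2β = 217.8493°
wrap2 = π + 2β = 142.1507°
tangent length = C·cosβ = 35.0000
L = r1·wrap1 + r2·wrap2 + 2·C·cosβ = 14·3.8022 + 2·2.4810 + 2·35.0000 = 128.1926

L=128.193 wrap1=217.85_deg wrap2=142.15_deg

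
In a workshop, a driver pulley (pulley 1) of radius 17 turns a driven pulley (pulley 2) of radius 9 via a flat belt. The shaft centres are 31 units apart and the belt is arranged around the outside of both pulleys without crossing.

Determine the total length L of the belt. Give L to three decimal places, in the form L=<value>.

open belt: β = asin((r2−r1)/C) = asin(-8/31) = -14.9552°
wrap1 = π − 2β = 209.9105°
wrap2 = π + 2β = 150.0895°
tangent length = C·cosβ = 29.9500
L = r1·wrap1 + r2·wrap2 + 2·C·cosβ = 17·3.6636 + 9·2.6196 + 2·29.9500 = 145.7576

L=145.758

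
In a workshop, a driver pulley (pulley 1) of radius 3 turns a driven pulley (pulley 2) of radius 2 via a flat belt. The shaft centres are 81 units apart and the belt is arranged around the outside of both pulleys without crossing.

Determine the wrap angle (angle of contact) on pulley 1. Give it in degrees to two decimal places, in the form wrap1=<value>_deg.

open belt: β = asin((r2−r1)/C) = asin(-1/81) = -0.7074°
wrap1 = π − 2β = 181.4147°
wrap2 = π + 2β = 178.5853°

wrap1=181.41_deg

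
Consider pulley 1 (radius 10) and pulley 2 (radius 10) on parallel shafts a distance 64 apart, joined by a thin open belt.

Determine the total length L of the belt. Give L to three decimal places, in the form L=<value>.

L=190.832

open belt: β = asin((r2−r1)/C) = asin(0/64) = 0.0000°
wrap1 = π − 2β = 180.0000°
wrap2 = π + 2β = 180.0000°
tangent length = C·cosβ = 64.0000
L = r1·wrap1 + r2·wrap2 + 2·C·cosβ = 10·3.1416 + 10·3.1416 + 2·64.0000 = 190.8319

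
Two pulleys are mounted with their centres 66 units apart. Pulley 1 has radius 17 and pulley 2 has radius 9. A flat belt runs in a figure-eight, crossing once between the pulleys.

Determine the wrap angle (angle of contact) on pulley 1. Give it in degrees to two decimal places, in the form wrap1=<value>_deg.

crossed belt: β = asin((r1+r2)/C) = asin(26/66) = 23.1998°
wrap1 = wrap2 = π + 2β = 226.3997°

wrap1=226.40_deg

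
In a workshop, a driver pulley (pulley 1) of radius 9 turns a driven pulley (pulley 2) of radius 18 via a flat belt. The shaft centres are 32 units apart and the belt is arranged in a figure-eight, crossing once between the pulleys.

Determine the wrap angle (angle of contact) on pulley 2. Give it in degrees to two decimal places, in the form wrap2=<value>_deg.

crossed belt: β = asin((r1+r2)/C) = asin(27/32) = 57.5383°
wrap1 = wrap2 = π + 2β = 295.0765°

wrap2=295.08_deg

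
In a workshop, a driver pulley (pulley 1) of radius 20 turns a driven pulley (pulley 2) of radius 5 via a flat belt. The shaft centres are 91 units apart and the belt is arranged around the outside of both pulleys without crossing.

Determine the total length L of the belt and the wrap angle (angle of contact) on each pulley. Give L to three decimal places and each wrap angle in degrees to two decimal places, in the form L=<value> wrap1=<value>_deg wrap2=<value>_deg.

open belt: β = asin((r2−r1)/C) = asin(-15/91) = -9.4877°
wrap1 = π − 2β = 198.9753°
wrap2 = π + 2β = 161.0247°
tangent length = C·cosβ = 89.7552
L = r1·wrap1 + r2·wrap2 + 2·C·cosβ = 20·3.4728 + 5·2.8104 + 2·89.7552 = 263.0180

L=263.018 wrap1=198.98_deg wrap2=161.02_deg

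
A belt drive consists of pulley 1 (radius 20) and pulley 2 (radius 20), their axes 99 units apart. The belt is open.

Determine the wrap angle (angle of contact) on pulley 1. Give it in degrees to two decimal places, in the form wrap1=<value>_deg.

wrap1=180.00_deg

open belt: β = asin((r2−r1)/C) = asin(0/99) = 0.0000°
wrap1 = π − 2β = 180.0000°
wrap2 = π + 2β = 180.0000°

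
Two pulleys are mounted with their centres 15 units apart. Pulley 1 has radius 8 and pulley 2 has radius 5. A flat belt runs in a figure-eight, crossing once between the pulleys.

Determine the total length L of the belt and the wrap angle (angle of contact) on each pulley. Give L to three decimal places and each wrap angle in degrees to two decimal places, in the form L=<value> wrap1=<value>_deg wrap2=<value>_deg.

L=83.068 wrap1=300.15_deg wrap2=300.15_deg

crossed belt: β = asin((r1+r2)/C) = asin(13/15) = 60.0736°
wrap1 = wrap2 = π + 2β = 300.1471°
tangent length = C·cosβ = 7.4833
L = (r1+r2)·wrap + 2·C·cosβ = 13·5.2386 + 2·7.4833 = 83.0679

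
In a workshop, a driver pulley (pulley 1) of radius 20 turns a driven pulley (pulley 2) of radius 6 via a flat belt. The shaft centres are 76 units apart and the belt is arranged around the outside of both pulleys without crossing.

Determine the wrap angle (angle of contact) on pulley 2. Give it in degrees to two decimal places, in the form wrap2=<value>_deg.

open belt: β = asin((r2−r1)/C) = asin(-14/76) = -10.6151°
wrap1 = π − 2β = 201.2302°
wrap2 = π + 2β = 158.7698°

wrap2=158.77_deg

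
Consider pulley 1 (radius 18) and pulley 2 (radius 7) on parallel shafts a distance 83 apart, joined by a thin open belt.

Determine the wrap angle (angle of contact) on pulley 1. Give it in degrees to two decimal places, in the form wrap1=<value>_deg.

open belt: β = asin((r2−r1)/C) = asin(-11/83) = -7.6158°
wrap1 = π − 2β = 195.2316°
wrap2 = π + 2β = 164.7684°

wrap1=195.23_deg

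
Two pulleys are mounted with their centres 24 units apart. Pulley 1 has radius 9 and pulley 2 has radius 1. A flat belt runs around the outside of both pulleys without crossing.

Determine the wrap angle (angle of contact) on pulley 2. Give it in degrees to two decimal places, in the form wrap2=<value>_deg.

wrap2=141.06_deg

open belt: β = asin((r2−r1)/C) = asin(-8/24) = -19.4712°
wrap1 = π − 2β = 218.9424°
wrap2 = π + 2β = 141.0576°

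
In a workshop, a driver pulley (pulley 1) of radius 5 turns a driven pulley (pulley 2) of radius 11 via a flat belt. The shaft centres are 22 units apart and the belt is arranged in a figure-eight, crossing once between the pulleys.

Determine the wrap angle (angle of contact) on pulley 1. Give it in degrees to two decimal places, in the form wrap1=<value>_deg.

wrap1=273.32_deg

crossed belt: β = asin((r1+r2)/C) = asin(16/22) = 46.6582°
wrap1 = wrap2 = π + 2β = 273.3165°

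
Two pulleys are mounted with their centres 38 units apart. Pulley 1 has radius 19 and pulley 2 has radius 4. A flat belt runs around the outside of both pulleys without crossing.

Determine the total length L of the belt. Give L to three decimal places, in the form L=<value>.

L=154.258

open belt: β = asin((r2−r1)/C) = asin(-15/38) = -23.2496°
wrap1 = π − 2β = 226.4991°
wrap2 = π + 2β = 133.5009°
tangent length = C·cosβ = 34.9142
L = r1·wrap1 + r2·wrap2 + 2·C·cosβ = 19·3.9532 + 4·2.3300 + 2·34.9142 = 154.2584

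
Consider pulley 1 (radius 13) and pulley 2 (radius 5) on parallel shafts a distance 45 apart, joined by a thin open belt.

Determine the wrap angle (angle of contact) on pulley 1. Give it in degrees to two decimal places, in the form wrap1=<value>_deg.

open belt: β = asin((r2−r1)/C) = asin(-8/45) = -10.2403°
wrap1 = π − 2β = 200.4807°
wrap2 = π + 2β = 159.5193°

wrap1=200.48_deg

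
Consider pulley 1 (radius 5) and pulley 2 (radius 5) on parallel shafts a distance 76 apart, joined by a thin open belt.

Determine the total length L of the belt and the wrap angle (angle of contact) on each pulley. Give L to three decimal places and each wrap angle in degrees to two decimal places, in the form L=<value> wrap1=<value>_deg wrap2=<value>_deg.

L=183.416 wrap1=180.00_deg wrap2=180.00_deg

open belt: β = asin((r2−r1)/C) = asin(0/76) = 0.0000°
wrap1 = π − 2β = 180.0000°
wrap2 = π + 2β = 180.0000°
tangent length = C·cosβ = 76.0000
L = r1·wrap1 + r2·wrap2 + 2·C·cosβ = 5·3.1416 + 5·3.1416 + 2·76.0000 = 183.4159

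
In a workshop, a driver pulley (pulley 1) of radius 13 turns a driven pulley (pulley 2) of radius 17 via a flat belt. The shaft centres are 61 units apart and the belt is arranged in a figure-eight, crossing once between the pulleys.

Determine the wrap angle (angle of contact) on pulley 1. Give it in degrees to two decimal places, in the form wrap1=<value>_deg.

wrap1=238.92_deg

crossed belt: β = asin((r1+r2)/C) = asin(30/61) = 29.4592°
wrap1 = wrap2 = π + 2β = 238.9183°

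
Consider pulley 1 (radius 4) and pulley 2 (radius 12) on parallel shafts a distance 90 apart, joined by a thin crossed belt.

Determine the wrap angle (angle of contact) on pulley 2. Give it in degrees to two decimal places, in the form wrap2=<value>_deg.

crossed belt: β = asin((r1+r2)/C) = asin(16/90) = 10.2403°
wrap1 = wrap2 = π + 2β = 200.4807°

wrap2=200.48_deg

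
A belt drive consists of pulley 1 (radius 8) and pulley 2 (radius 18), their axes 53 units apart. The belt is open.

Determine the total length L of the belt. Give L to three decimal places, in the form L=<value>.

open belt: β = asin((r2−r1)/C) = asin(10/53) = 10.8757°
wrap1 = π − 2β = 158.2486°
wrap2 = π + 2β = 201.7514°
tangent length = C·cosβ = 52.0481
L = r1·wrap1 + r2·wrap2 + 2·C·cosβ = 8·2.7620 + 18·3.5212 + 2·52.0481 = 189.5739

L=189.574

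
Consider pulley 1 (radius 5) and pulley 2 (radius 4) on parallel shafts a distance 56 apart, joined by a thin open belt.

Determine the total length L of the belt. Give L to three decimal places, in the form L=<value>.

L=140.292

open belt: β = asin((r2−r1)/C) = asin(-1/56) = -1.0232°
wrap1 = π − 2β = 182.0464°
wrap2 = π + 2β = 177.9536°
tangent length = C·cosβ = 55.9911
L = r1·wrap1 + r2·wrap2 + 2·C·cosβ = 5·3.1773 + 4·3.1059 + 2·55.9911 = 140.2922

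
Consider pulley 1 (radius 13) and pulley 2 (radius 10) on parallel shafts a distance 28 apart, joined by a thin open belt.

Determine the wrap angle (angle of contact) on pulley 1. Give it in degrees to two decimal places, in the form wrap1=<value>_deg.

open belt: β = asin((r2−r1)/C) = asin(-3/28) = -6.1506°
wrap1 = π − 2β = 192.3013°
wrap2 = π + 2β = 167.6987°

wrap1=192.30_deg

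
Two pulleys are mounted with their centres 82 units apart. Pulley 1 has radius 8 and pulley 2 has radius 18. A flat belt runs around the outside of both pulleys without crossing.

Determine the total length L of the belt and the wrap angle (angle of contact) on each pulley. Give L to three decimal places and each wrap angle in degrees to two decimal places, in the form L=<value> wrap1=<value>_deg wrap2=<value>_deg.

open belt: β = asin((r2−r1)/C) = asin(10/82) = 7.0047°
wrap1 = π − 2β = 165.9905°
wrap2 = π + 2β = 194.0095°
tangent length = C·cosβ = 81.3880
L = r1·wrap1 + r2·wrap2 + 2·C·cosβ = 8·2.8971 + 18·3.3861 + 2·81.3880 = 246.9024

L=246.902 wrap1=165.99_deg wrap2=194.01_deg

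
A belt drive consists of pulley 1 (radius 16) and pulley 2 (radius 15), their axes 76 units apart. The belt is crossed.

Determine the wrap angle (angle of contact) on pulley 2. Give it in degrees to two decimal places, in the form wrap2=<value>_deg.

crossed belt: β = asin((r1+r2)/C) = asin(31/76) = 24.0727°
wrap1 = wrap2 = π + 2β = 228.1453°

wrap2=228.15_deg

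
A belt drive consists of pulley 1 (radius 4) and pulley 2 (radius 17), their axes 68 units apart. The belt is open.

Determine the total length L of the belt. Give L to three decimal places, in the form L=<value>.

open belt: β = asin((r2−r1)/C) = asin(13/68) = 11.0214°
wrap1 = π − 2β = 157.9571°
wrap2 = π + 2β = 202.0429°
tangent length = C·cosβ = 66.7458
L = r1·wrap1 + r2·wrap2 + 2·C·cosβ = 4·2.7569 + 17·3.5263 + 2·66.7458 = 204.4664

L=204.466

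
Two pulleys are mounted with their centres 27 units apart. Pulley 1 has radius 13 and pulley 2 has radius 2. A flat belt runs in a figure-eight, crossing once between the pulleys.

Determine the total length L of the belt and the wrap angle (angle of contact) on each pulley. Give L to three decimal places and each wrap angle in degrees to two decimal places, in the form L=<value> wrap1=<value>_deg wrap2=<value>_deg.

L=109.695 wrap1=247.50_deg wrap2=247.50_deg

crossed belt: β = asin((r1+r2)/C) = asin(15/27) = 33.7490°
wrap1 = wrap2 = π + 2β = 247.4980°
tangent length = C·cosβ = 22.4499
L = (r1+r2)·wrap + 2·C·cosβ = 15·4.3197 + 2·22.4499 = 109.6947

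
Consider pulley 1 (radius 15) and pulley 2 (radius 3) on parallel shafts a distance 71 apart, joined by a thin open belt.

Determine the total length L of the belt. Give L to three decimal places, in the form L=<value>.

L=200.582

open belt: β = asin((r2−r1)/C) = asin(-12/71) = -9.7305°
wrap1 = π − 2β = 199.4610°
wrap2 = π + 2β = 160.5390°
tangent length = C·cosβ = 69.9786
L = r1·wrap1 + r2·wrap2 + 2·C·cosβ = 15·3.4813 + 3·2.8019 + 2·69.9786 = 200.5817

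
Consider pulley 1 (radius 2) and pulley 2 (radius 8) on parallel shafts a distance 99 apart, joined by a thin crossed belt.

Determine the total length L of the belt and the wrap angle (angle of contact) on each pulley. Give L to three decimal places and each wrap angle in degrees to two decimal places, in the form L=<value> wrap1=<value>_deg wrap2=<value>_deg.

L=230.427 wrap1=191.59_deg wrap2=191.59_deg

crossed belt: β = asin((r1+r2)/C) = asin(10/99) = 5.7973°
wrap1 = wrap2 = π + 2β = 191.5947°
tangent length = C·cosβ = 98.4937
L = (r1+r2)·wrap + 2·C·cosβ = 10·3.3440 + 2·98.4937 = 230.4269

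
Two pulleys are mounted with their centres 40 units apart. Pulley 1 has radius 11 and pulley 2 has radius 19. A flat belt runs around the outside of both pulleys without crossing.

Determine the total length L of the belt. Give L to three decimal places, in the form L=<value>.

open belt: β = asin((r2−r1)/C) = asin(8/40) = 11.5370°
wrap1 = π − 2β = 156.9261°
wrap2 = π + 2β = 203.0739°
tangent length = C·cosβ = 39.1918
L = r1·wrap1 + r2·wrap2 + 2·C·cosβ = 11·2.7389 + 19·3.5443 + 2·39.1918 = 175.8532

L=175.853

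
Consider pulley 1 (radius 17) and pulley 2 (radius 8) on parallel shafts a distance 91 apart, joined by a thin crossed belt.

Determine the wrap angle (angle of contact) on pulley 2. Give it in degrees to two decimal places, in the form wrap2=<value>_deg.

wrap2=211.89_deg

crossed belt: β = asin((r1+r2)/C) = asin(25/91) = 15.9456°
wrap1 = wrap2 = π + 2β = 211.8913°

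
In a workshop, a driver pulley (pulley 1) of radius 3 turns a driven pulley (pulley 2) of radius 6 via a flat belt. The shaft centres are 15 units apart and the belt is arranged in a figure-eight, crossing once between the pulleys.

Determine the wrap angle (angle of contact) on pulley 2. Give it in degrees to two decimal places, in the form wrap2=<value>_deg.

crossed belt: β = asin((r1+r2)/C) = asin(9/15) = 36.8699°
wrap1 = wrap2 = π + 2β = 253.7398°

wrap2=253.74_deg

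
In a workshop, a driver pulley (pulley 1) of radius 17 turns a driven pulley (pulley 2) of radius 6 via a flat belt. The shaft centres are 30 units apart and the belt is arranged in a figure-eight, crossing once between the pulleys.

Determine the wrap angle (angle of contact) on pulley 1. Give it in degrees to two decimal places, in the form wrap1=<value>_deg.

wrap1=280.11_deg

crossed belt: β = asin((r1+r2)/C) = asin(23/30) = 50.0555°
wrap1 = wrap2 = π + 2β = 280.1110°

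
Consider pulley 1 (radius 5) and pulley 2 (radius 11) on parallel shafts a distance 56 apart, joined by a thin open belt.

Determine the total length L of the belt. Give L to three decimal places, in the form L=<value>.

open belt: β = asin((r2−r1)/C) = asin(6/56) = 6.1506°
wrap1 = π − 2β = 167.6987°
wrap2 = π + 2β = 192.3013°
tangent length = C·cosβ = 55.6776
L = r1·wrap1 + r2·wrap2 + 2·C·cosβ = 5·2.9269 + 11·3.3563 + 2·55.6776 = 162.9090

L=162.909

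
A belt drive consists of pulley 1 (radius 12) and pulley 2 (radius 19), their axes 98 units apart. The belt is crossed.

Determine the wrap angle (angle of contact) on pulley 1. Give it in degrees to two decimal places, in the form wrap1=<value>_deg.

wrap1=216.88_deg

crossed belt: β = asin((r1+r2)/C) = asin(31/98) = 18.4409°
wrap1 = wrap2 = π + 2β = 216.8818°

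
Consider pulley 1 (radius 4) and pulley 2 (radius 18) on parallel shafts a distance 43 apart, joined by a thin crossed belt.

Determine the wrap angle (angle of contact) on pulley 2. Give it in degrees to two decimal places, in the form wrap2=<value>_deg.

crossed belt: β = asin((r1+r2)/C) = asin(22/43) = 30.7723°
wrap1 = wrap2 = π + 2β = 241.5446°

wrap2=241.54_deg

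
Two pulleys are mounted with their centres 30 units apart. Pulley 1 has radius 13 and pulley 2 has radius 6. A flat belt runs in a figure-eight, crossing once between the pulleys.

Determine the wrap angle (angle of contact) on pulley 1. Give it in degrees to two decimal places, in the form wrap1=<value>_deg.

wrap1=258.59_deg

crossed belt: β = asin((r1+r2)/C) = asin(19/30) = 39.2965°
wrap1 = wrap2 = π + 2β = 258.5930°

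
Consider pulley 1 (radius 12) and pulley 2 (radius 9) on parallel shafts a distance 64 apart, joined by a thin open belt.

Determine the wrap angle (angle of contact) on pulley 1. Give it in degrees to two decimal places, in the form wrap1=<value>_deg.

wrap1=185.37_deg

open belt: β = asin((r2−r1)/C) = asin(-3/64) = -2.6867°
wrap1 = π − 2β = 185.3734°
wrap2 = π + 2β = 174.6266°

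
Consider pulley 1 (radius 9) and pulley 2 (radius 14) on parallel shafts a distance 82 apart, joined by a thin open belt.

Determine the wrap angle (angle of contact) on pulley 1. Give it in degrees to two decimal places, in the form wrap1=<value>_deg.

wrap1=173.01_deg

open belt: β = asin((r2−r1)/C) = asin(5/82) = 3.4958°
wrap1 = π − 2β = 173.0084°
wrap2 = π + 2β = 186.9916°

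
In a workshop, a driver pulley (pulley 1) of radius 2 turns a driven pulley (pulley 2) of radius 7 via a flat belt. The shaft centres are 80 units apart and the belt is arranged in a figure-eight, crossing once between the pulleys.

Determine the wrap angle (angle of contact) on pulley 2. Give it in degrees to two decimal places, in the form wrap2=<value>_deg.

crossed belt: β = asin((r1+r2)/C) = asin(9/80) = 6.4594°
wrap1 = wrap2 = π + 2β = 192.9189°

wrap2=192.92_deg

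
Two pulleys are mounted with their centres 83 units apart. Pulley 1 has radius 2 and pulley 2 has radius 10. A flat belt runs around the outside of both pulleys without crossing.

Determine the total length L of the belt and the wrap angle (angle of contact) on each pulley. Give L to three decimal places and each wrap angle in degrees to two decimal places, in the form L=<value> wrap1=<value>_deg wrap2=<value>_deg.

L=204.471 wrap1=168.94_deg wrap2=191.06_deg

open belt: β = asin((r2−r1)/C) = asin(8/83) = 5.5311°
wrap1 = π − 2β = 168.9379°
wrap2 = π + 2β = 191.0621°
tangent length = C·cosβ = 82.6136
L = r1·wrap1 + r2·wrap2 + 2·C·cosβ = 2·2.9485 + 10·3.3347 + 2·82.6136 = 204.4708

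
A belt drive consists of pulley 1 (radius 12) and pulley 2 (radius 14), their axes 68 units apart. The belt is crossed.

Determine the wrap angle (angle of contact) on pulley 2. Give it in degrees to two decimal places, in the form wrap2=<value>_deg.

crossed belt: β = asin((r1+r2)/C) = asin(26/68) = 22.4795°
wrap1 = wrap2 = π + 2β = 224.9590°

wrap2=224.96_deg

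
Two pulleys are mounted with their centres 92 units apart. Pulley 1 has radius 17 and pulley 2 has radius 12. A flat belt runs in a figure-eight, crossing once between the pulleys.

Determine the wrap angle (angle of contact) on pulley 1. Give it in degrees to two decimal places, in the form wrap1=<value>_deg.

wrap1=216.75_deg

crossed belt: β = asin((r1+r2)/C) = asin(29/92) = 18.3739°
wrap1 = wrap2 = π + 2β = 216.7479°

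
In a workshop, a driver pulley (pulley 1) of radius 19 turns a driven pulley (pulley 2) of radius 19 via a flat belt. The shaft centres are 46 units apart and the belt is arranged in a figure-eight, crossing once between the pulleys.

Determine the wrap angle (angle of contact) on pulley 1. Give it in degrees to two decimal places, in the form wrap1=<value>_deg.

crossed belt: β = asin((r1+r2)/C) = asin(38/46) = 55.6988°
wrap1 = wrap2 = π + 2β = 291.3977°

wrap1=291.40_deg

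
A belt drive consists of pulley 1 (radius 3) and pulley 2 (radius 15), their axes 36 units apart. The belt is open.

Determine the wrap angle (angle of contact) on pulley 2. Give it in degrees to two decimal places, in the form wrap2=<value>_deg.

open belt: β = asin((r2−r1)/C) = asin(12/36) = 19.4712°
wrap1 = π − 2β = 141.0576°
wrap2 = π + 2β = 218.9424°

wrap2=218.94_deg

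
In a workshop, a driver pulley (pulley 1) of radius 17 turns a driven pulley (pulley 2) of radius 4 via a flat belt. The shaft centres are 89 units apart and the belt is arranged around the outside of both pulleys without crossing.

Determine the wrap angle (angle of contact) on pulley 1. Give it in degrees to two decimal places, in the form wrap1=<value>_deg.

wrap1=196.80_deg

open belt: β = asin((r2−r1)/C) = asin(-13/89) = -8.3991°
wrap1 = π − 2β = 196.7982°
wrap2 = π + 2β = 163.2018°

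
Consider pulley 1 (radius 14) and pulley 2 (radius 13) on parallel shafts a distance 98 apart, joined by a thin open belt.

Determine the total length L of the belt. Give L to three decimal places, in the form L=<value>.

open belt: β = asin((r2−r1)/C) = asin(-1/98) = -0.5847°
wrap1 = π − 2β = 181.1693°
wrap2 = π + 2β = 178.8307°
tangent length = C·cosβ = 97.9949
L = r1·wrap1 + r2·wrap2 + 2·C·cosβ = 14·3.1620 + 13·3.1212 + 2·97.9949 = 280.8332

L=280.833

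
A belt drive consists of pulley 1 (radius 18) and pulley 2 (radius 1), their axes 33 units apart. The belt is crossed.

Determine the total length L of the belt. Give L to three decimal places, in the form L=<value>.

crossed belt: β = asin((r1+r2)/C) = asin(19/33) = 35.1527°
wrap1 = wrap2 = π + 2β = 250.3054°
tangent length = C·cosβ = 26.9815
L = (r1+r2)·wrap + 2·C·cosβ = 19·4.3687 + 2·26.9815 = 136.9674

L=136.967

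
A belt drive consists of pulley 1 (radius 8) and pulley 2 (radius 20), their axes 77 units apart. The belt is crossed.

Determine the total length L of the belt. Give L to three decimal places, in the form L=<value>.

L=252.263

crossed belt: β = asin((r1+r2)/C) = asin(28/77) = 21.3237°
wrap1 = wrap2 = π + 2β = 222.6474°
tangent length = C·cosβ = 71.7287
L = (r1+r2)·wrap + 2·C·cosβ = 28·3.8859 + 2·71.7287 = 252.2633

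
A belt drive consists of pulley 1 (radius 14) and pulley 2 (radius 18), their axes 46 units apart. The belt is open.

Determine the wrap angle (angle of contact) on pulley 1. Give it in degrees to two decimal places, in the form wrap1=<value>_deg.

open belt: β = asin((r2−r1)/C) = asin(4/46) = 4.9885°
wrap1 = π − 2β = 170.0229°
wrap2 = π + 2β = 189.9771°

wrap1=170.02_deg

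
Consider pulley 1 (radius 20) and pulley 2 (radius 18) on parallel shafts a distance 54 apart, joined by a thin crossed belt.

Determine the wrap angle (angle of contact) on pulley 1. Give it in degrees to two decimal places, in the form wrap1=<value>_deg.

crossed belt: β = asin((r1+r2)/C) = asin(38/54) = 44.7249°
wrap1 = wrap2 = π + 2β = 269.4498°

wrap1=269.45_deg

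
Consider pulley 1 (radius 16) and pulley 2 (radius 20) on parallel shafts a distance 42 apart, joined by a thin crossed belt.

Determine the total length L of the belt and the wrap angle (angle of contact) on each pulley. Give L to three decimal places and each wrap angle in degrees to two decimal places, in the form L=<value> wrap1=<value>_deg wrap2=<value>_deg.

L=230.502 wrap1=297.99_deg wrap2=297.99_deg

crossed belt: β = asin((r1+r2)/C) = asin(36/42) = 58.9973°
wrap1 = wrap2 = π + 2β = 297.9946°
tangent length = C·cosβ = 21.6333
L = (r1+r2)·wrap + 2·C·cosβ = 36·5.2010 + 2·21.6333 = 230.5021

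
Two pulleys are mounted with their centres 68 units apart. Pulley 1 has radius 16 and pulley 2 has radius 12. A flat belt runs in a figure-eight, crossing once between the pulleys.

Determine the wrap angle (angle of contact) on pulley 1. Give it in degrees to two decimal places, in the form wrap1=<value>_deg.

wrap1=228.63_deg

crossed belt: β = asin((r1+r2)/C) = asin(28/68) = 24.3157°
wrap1 = wrap2 = π + 2β = 228.6315°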